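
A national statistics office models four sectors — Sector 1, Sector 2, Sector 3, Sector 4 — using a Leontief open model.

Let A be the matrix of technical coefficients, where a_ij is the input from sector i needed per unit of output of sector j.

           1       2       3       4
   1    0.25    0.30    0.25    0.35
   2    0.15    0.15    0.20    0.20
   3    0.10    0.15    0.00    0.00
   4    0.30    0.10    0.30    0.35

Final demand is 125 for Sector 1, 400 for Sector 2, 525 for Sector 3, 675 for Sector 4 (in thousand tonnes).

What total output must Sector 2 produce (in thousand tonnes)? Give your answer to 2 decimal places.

x_2 = 1951.31

I − A =
  [   0.75    -0.30    -0.25    -0.35]
  [  -0.15     0.85    -0.20    -0.20]
  [  -0.10    -0.15     1.00     0.00]
  [  -0.30    -0.10    -0.30     0.65]
Compute the cofactors C_ij = (−1)^(i+j)·(3×3 minor ij) of I−A; the adjugate is their transpose:
adj(I−A) = Cᵀ =
  [ 0.504000   0.270125   0.286375   0.354500]
  [ 0.176500   0.355750   0.176625   0.204500]
  [ 0.076875   0.080375   0.257625   0.066125]
  [ 0.295250   0.216500   0.278250   0.537125]
det(I−A) = Σ_j (I−A)_1j·C_1j = (0.75)(0.504000) + (-0.30)(0.176500) + (-0.25)(0.076875) + (-0.35)(0.295250) = 0.20249375
(I − A)⁻¹ = adj(I−A) / det(I−A) ≈
  [   2.4890     1.3340     1.4142     1.7507]
  [   0.8716     1.7568     0.8722     1.0099]
  [   0.3796     0.3969     1.2723     0.3266]
  [   1.4581     1.0692     1.3741     2.6526]
x = (I − A)⁻¹ d = adj(I−A)·d / det(I−A), with det(I−A) = 0.20249375:
  x_1 = (0.504000·125 + 0.270125·400 + 0.286375·525 + 0.354500·675) / 0.20249375 = 560.684375 / 0.20249375 ≈ 2768.90
  x_2 = (0.176500·125 + 0.355750·400 + 0.176625·525 + 0.204500·675) / 0.20249375 = 395.128125 / 0.20249375 ≈ 1951.31
  x_3 = (0.076875·125 + 0.080375·400 + 0.257625·525 + 0.066125·675) / 0.20249375 = 221.646875 / 0.20249375 ≈ 1094.59
  x_4 = (0.295250·125 + 0.216500·400 + 0.278250·525 + 0.537125·675) / 0.20249375 = 632.146875 / 0.20249375 ≈ 3121.81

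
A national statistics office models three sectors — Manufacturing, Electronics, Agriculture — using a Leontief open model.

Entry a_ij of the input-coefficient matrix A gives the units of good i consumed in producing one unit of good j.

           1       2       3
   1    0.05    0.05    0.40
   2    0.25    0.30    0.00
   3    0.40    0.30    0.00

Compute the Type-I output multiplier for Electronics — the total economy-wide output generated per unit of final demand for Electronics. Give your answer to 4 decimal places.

I − A =
  [   0.95    -0.05    -0.40]
  [  -0.25     0.70     0.00]
  [  -0.40    -0.30     1.00]
Cofactors of I−A, C_ij = (−1)^(i+j)·(minor ij) (rows/columns in the sector order above):
  C_11 = (0.70)(1.00) − (0.00)(-0.30) = 0.7000
  C_12 = −[(-0.25)(1.00) − (0.00)(-0.40)] = 0.2500
  C_13 = (-0.25)(-0.30) − (0.70)(-0.40) = 0.3550
  C_21 = −[(-0.05)(1.00) − (-0.40)(-0.30)] = 0.1700
  C_22 = (0.95)(1.00) − (-0.40)(-0.40) = 0.7900
  C_23 = −[(0.95)(-0.30) − (-0.05)(-0.40)] = 0.3050
  C_31 = (-0.05)(0.00) − (-0.40)(0.70) = 0.2800
  C_32 = −[(0.95)(0.00) − (-0.40)(-0.25)] = 0.1000
  C_33 = (0.95)(0.70) − (-0.05)(-0.25) = 0.6525
det(I−A) = Σ_j (I−A)_1j·C_1j = (0.95)(0.7000) + (-0.05)(0.2500) + (-0.40)(0.3550) = 0.5105
adj(I−A) = Cᵀ =
  [ 0.7000   0.1700   0.2800]
  [ 0.2500   0.7900   0.1000]
  [ 0.3550   0.3050   0.6525]
(I − A)⁻¹ = adj(I−A) / det(I−A) ≈
  [   1.37120     0.33301     0.54848]
  [   0.48972     1.54750     0.19589]
  [   0.69540     0.59745     1.27816]
The output multiplier for sector j is the column-j sum of the Leontief inverse (I − A)⁻¹ = adj(I−A) / det(I−A).
Column 2 of adj(I−A): (0.1700, 0.7900, 0.3050); det(I−A) = 0.5105.
m_2 = (0.1700 + 0.7900 + 0.3050) / 0.5105 = 1.265 / 0.5105 ≈ 2.4780.

m_2 = 2.4780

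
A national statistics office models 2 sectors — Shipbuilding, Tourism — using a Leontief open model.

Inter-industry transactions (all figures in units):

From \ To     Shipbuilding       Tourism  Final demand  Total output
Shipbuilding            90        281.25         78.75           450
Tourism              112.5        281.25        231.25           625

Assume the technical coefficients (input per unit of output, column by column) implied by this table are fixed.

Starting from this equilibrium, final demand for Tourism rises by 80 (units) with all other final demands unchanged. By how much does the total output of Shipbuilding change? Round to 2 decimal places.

Δx_S = 109.92

Technical coefficients a_ij = z_ij / X_j:
  a_SS = 90/450 = 0.20, a_TS = 112.5/450 = 0.25
  a_ST = 281.25/625 = 0.45, a_TT = 281.25/625 = 0.45
I − A =
  [   0.80    -0.45]
  [  -0.25     0.55]
det(I−A) = (0.80)(0.55) − (-0.45)(-0.25) = 0.3275
adj(I−A) = [[0.55, 0.45], [0.25, 0.80]]
(I − A)⁻¹ = adj(I−A) / det(I−A) ≈
  [   1.6794     1.3740]
  [   0.7634     2.4427]
Δx = (I − A)⁻¹ Δd with Δd having +80 in the Tourism component and 0 elsewhere.
So Δx_S = L_ST · (+80), where L_ST = adj(I−A)_ST / det(I−A) = 0.45 / 0.3275.
Δx_S = 0.45 × (+80) / 0.3275 = 36.00 / 0.3275 ≈ 109.92.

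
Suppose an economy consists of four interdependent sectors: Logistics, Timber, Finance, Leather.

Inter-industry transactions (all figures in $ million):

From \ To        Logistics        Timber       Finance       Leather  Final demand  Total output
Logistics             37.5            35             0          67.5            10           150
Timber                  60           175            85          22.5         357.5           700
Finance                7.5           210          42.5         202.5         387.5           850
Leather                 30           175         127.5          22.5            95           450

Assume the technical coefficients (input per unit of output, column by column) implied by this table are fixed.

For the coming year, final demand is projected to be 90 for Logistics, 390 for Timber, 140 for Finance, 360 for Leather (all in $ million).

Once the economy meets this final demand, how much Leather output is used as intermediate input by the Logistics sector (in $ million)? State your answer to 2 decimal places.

Technical coefficients a_ij = z_ij / X_j:
  a_11 = 37.5/150 = 0.25, a_21 = 60/150 = 0.40, a_31 = 7.5/150 = 0.05, a_41 = 30/150 = 0.20
  a_12 = 35/700 = 0.05, a_22 = 175/700 = 0.25, a_32 = 210/700 = 0.30, a_42 = 175/700 = 0.25
  a_13 = 0/850 = 0.00, a_23 = 85/850 = 0.10, a_33 = 42.5/850 = 0.05, a_43 = 127.5/850 = 0.15
  a_14 = 67.5/450 = 0.15, a_24 = 22.5/450 = 0.05, a_34 = 202.5/450 = 0.45, a_44 = 22.5/450 = 0.05
I − A =
  [   0.75    -0.05     0.00    -0.15]
  [  -0.40     0.75    -0.10    -0.05]
  [  -0.05    -0.30     0.95    -0.45]
  [  -0.20    -0.25    -0.15     0.95]
Compute the cofactors C_ij = (−1)^(i+j)·(3×3 minor ij) of I−A; the adjugate is their transpose:
adj(I−A) = Cᵀ =
  [ 0.572375   0.084125   0.025750   0.107000]
  [ 0.357625   0.596625   0.082875   0.127125]
  [ 0.264500   0.297875   0.468000   0.279125]
  [ 0.256375   0.221750   0.101125   0.492625]
det(I−A) = Σ_j (I−A)_1j·C_1j = (0.75)(0.572375) + (-0.05)(0.357625) + (0.00)(0.264500) + (-0.15)(0.256375) = 0.37294375
(I − A)⁻¹ = adj(I−A) / det(I−A) ≈
  [   1.5347     0.2256     0.0690     0.2869]
  [   0.9589     1.5998     0.2222     0.3409]
  [   0.7092     0.7987     1.2549     0.7484]
  [   0.6874     0.5946     0.2712     1.3209]
First solve x = (I − A)⁻¹ d = adj(I−A)·d / det(I−A); in particular x_1 = (0.572375·90 + 0.084125·390 + 0.025750·140 + 0.107000·360) / 0.37294375 = 126.4475 / 0.37294375 ≈ 339.0525.
Intermediate flow from 4 to 1: z_41 = a_41 · x_1 = 0.20 × 126.4475 / 0.37294375 = 25.2895 / 0.37294375 ≈ 67.81.

z_41 = 67.81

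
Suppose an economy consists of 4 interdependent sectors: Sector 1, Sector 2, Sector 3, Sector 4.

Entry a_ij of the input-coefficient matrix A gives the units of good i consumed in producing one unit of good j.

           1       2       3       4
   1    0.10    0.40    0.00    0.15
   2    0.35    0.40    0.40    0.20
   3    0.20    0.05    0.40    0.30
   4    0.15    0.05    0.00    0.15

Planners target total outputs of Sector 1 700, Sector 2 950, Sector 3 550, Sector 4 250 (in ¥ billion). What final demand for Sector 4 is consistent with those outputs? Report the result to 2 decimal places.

d_4 = 60.00

I − A =
  [   0.90    -0.40     0.00    -0.15]
  [  -0.35     0.60    -0.40    -0.20]
  [  -0.20    -0.05     0.60    -0.30]
  [  -0.15    -0.05     0.00     0.85]
d = (I − A) x:
  d_1 = (+0.90)·700 + (-0.40)·950 + (+0.00)·550 + (-0.15)·250 = 212.50
  d_2 = (-0.35)·700 + (+0.60)·950 + (-0.40)·550 + (-0.20)·250 = 55.00
  d_3 = (-0.20)·700 + (-0.05)·950 + (+0.60)·550 + (-0.30)·250 = 67.50
  d_4 = (-0.15)·700 + (-0.05)·950 + (+0.00)·550 + (+0.85)·250 = 60.00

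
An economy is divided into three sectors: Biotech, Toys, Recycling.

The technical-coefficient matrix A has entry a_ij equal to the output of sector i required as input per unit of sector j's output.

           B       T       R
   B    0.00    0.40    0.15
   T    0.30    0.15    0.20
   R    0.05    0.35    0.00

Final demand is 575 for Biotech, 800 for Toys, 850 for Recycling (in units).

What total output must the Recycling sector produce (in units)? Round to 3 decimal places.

I − A =
  [   1.00    -0.40    -0.15]
  [  -0.30     0.85    -0.20]
  [  -0.05    -0.35     1.00]
Cofactors of I−A, C_ij = (−1)^(i+j)·(minor ij) (rows/columns in the sector order above):
  C_11 = (0.85)(1.00) − (-0.20)(-0.35) = 0.7800
  C_12 = −[(-0.30)(1.00) − (-0.20)(-0.05)] = 0.3100
  C_13 = (-0.30)(-0.35) − (0.85)(-0.05) = 0.1475
  C_21 = −[(-0.40)(1.00) − (-0.15)(-0.35)] = 0.4525
  C_22 = (1.00)(1.00) − (-0.15)(-0.05) = 0.9925
  C_23 = −[(1.00)(-0.35) − (-0.40)(-0.05)] = 0.3700
  C_31 = (-0.40)(-0.20) − (-0.15)(0.85) = 0.2075
  C_32 = −[(1.00)(-0.20) − (-0.15)(-0.30)] = 0.2450
  C_33 = (1.00)(0.85) − (-0.40)(-0.30) = 0.7300
det(I−A) = Σ_j (I−A)_1j·C_1j = (1.00)(0.7800) + (-0.40)(0.3100) + (-0.15)(0.1475) = 0.633875
adj(I−A) = Cᵀ =
  [ 0.7800   0.4525   0.2075]
  [ 0.3100   0.9925   0.2450]
  [ 0.1475   0.3700   0.7300]
(I − A)⁻¹ = adj(I−A) / det(I−A) ≈
  [   1.2305     0.7139     0.3274]
  [   0.4891     1.5658     0.3865]
  [   0.2327     0.5837     1.1516]
x = (I − A)⁻¹ d = adj(I−A)·d / det(I−A), with det(I−A) = 0.633875:
  x_B = (0.7800·575 + 0.4525·800 + 0.2075·850) / 0.633875 = 986.875 / 0.633875 ≈ 1556.892
  x_T = (0.3100·575 + 0.9925·800 + 0.2450·850) / 0.633875 = 1180.50 / 0.633875 ≈ 1862.355
  x_R = (0.1475·575 + 0.3700·800 + 0.7300·850) / 0.633875 = 1001.3125 / 0.633875 ≈ 1579.669

x_R = 1579.669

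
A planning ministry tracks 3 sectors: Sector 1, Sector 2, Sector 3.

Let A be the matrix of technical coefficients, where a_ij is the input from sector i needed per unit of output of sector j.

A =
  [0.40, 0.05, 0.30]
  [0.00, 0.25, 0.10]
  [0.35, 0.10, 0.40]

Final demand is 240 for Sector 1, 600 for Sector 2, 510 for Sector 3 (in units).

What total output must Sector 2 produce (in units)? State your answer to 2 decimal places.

x_2 = 1046.32

I − A =
  [   0.60    -0.05    -0.30]
  [   0.00     0.75    -0.10]
  [  -0.35    -0.10     0.60]
Cofactors of I−A, C_ij = (−1)^(i+j)·(minor ij) (rows/columns in the sector order above):
  C_11 = (0.75)(0.60) − (-0.10)(-0.10) = 0.4400
  C_12 = −[(0.00)(0.60) − (-0.10)(-0.35)] = 0.0350
  C_13 = (0.00)(-0.10) − (0.75)(-0.35) = 0.2625
  C_21 = −[(-0.05)(0.60) − (-0.30)(-0.10)] = 0.0600
  C_22 = (0.60)(0.60) − (-0.30)(-0.35) = 0.2550
  C_23 = −[(0.60)(-0.10) − (-0.05)(-0.35)] = 0.0775
  C_31 = (-0.05)(-0.10) − (-0.30)(0.75) = 0.2300
  C_32 = −[(0.60)(-0.10) − (-0.30)(0.00)] = 0.0600
  C_33 = (0.60)(0.75) − (-0.05)(0.00) = 0.4500
det(I−A) = Σ_j (I−A)_1j·C_1j = (0.60)(0.4400) + (-0.05)(0.0350) + (-0.30)(0.2625) = 0.1835
adj(I−A) = Cᵀ =
  [ 0.4400   0.0600   0.2300]
  [ 0.0350   0.2550   0.0600]
  [ 0.2625   0.0775   0.4500]
(I − A)⁻¹ = adj(I−A) / det(I−A) ≈
  [   2.3978     0.3270     1.2534]
  [   0.1907     1.3896     0.3270]
  [   1.4305     0.4223     2.4523]
x = (I − A)⁻¹ d = adj(I−A)·d / det(I−A), with det(I−A) = 0.1835:
  x_1 = (0.4400·240 + 0.0600·600 + 0.2300·510) / 0.1835 = 258.90 / 0.1835 ≈ 1410.90
  x_2 = (0.0350·240 + 0.2550·600 + 0.0600·510) / 0.1835 = 192.00 / 0.1835 ≈ 1046.32
  x_3 = (0.2625·240 + 0.0775·600 + 0.4500·510) / 0.1835 = 339.00 / 0.1835 ≈ 1847.41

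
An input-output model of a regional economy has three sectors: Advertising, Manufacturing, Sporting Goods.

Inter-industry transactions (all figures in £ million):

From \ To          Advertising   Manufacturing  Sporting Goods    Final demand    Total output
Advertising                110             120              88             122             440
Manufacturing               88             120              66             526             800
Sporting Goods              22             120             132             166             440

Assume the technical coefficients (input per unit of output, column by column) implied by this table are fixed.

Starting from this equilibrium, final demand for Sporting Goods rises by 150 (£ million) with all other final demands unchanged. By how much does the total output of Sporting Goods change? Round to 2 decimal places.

Technical coefficients a_ij = z_ij / X_j:
  a_AA = 110/440 = 0.25, a_MA = 88/440 = 0.20, a_SA = 22/440 = 0.05
  a_AM = 120/800 = 0.15, a_MM = 120/800 = 0.15, a_SM = 120/800 = 0.15
  a_AS = 88/440 = 0.20, a_MS = 66/440 = 0.15, a_SS = 132/440 = 0.30
I − A =
  [   0.75    -0.15    -0.20]
  [  -0.20     0.85    -0.15]
  [  -0.05    -0.15     0.70]
Cofactors of I−A, C_ij = (−1)^(i+j)·(minor ij) (rows/columns in the sector order above):
  C_11 = (0.85)(0.70) − (-0.15)(-0.15) = 0.5725
  C_12 = −[(-0.20)(0.70) − (-0.15)(-0.05)] = 0.1475
  C_13 = (-0.20)(-0.15) − (0.85)(-0.05) = 0.0725
  C_21 = −[(-0.15)(0.70) − (-0.20)(-0.15)] = 0.1350
  C_22 = (0.75)(0.70) − (-0.20)(-0.05) = 0.5150
  C_23 = −[(0.75)(-0.15) − (-0.15)(-0.05)] = 0.1200
  C_31 = (-0.15)(-0.15) − (-0.20)(0.85) = 0.1925
  C_32 = −[(0.75)(-0.15) − (-0.20)(-0.20)] = 0.1525
  C_33 = (0.75)(0.85) − (-0.15)(-0.20) = 0.6075
det(I−A) = Σ_j (I−A)_1j·C_1j = (0.75)(0.5725) + (-0.15)(0.1475) + (-0.20)(0.0725) = 0.39275
adj(I−A) = Cᵀ =
  [ 0.5725   0.1350   0.1925]
  [ 0.1475   0.5150   0.1525]
  [ 0.0725   0.1200   0.6075]
(I − A)⁻¹ = adj(I−A) / det(I−A) ≈
  [   1.4577     0.3437     0.4901]
  [   0.3756     1.3113     0.3883]
  [   0.1846     0.3055     1.5468]
Δx = (I − A)⁻¹ Δd with Δd having +150 in the Sporting Goods component and 0 elsewhere.
So Δx_S = L_SS · (+150), where L_SS = adj(I−A)_SS / det(I−A) = 0.6075 / 0.39275.
Δx_S = 0.6075 × (+150) / 0.39275 = 91.125 / 0.39275 ≈ 232.02.

Δx_S = 232.02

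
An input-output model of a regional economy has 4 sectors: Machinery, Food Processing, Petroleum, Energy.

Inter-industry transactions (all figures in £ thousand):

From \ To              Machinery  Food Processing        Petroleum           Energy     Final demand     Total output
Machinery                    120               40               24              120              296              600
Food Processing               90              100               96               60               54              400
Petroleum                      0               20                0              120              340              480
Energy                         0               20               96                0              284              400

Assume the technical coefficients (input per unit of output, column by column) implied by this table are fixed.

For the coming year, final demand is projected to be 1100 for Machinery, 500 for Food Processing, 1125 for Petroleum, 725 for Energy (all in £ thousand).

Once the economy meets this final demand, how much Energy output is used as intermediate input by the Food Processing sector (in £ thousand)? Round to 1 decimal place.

z_42 = 86.2

Technical coefficients a_ij = z_ij / X_j:
  a_11 = 120/600 = 0.20, a_21 = 90/600 = 0.15, a_31 = 0/600 = 0.00, a_41 = 0/600 = 0.00
  a_12 = 40/400 = 0.10, a_22 = 100/400 = 0.25, a_32 = 20/400 = 0.05, a_42 = 20/400 = 0.05
  a_13 = 24/480 = 0.05, a_23 = 96/480 = 0.20, a_33 = 0/480 = 0.00, a_43 = 96/480 = 0.20
  a_14 = 120/400 = 0.30, a_24 = 60/400 = 0.15, a_34 = 120/400 = 0.30, a_44 = 0/400 = 0.00
I − A =
  [   0.80    -0.10    -0.05    -0.30]
  [  -0.15     0.75    -0.20    -0.15]
  [   0.00    -0.05     1.00    -0.30]
  [   0.00    -0.05    -0.20     1.00]
Compute the cofactors C_ij = (−1)^(i+j)·(3×3 minor ij) of I−A; the adjugate is their transpose:
adj(I−A) = Cᵀ =
  [ 0.683000   0.115250   0.108125   0.254625]
  [ 0.141000   0.752000   0.200500   0.215250]
  [ 0.009750   0.052000   0.576750   0.183750]
  [ 0.009000   0.048000   0.125375   0.576625]
det(I−A) = Σ_j (I−A)_1j·C_1j = (0.80)(0.683000) + (-0.10)(0.141000) + (-0.05)(0.009750) + (-0.30)(0.009000) = 0.5291125
(I − A)⁻¹ = adj(I−A) / det(I−A) ≈
  [   1.2908     0.2178     0.2044     0.4812]
  [   0.2665     1.4212     0.3789     0.4068]
  [   0.0184     0.0983     1.0900     0.3473]
  [   0.0170     0.0907     0.2370     1.0898]
First solve x = (I − A)⁻¹ d = adj(I−A)·d / det(I−A); in particular x_2 = (0.141000·1100 + 0.752000·500 + 0.200500·1125 + 0.215250·725) / 0.5291125 = 912.71875 / 0.5291125 ≈ 1724.999.
Intermediate flow from 4 to 2: z_42 = a_42 · x_2 = 0.05 × 912.71875 / 0.5291125 = 45.6359375 / 0.5291125 ≈ 86.2.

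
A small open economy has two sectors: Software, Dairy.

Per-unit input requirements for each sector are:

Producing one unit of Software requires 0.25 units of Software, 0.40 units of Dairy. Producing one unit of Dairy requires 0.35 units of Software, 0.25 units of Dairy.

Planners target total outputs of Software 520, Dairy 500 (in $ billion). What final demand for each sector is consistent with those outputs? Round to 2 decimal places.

I − A =
  [   0.75    -0.35]
  [  -0.40     0.75]
d = (I − A) x:
  d_1 = (+0.75)·520 + (-0.35)·500 = 215.00
  d_2 = (-0.40)·520 + (+0.75)·500 = 167.00

d_1 = 215.00, d_2 = 167.00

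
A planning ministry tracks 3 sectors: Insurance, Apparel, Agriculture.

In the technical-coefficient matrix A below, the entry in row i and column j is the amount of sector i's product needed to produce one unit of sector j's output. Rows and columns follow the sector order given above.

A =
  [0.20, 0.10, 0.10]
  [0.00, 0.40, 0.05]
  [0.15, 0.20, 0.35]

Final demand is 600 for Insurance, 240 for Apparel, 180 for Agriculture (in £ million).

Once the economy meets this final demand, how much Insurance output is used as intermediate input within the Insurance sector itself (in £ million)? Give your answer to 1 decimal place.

I − A =
  [   0.80    -0.10    -0.10]
  [   0.00     0.60    -0.05]
  [  -0.15    -0.20     0.65]
Cofactors of I−A, C_ij = (−1)^(i+j)·(minor ij) (rows/columns in the sector order above):
  C_11 = (0.60)(0.65) − (-0.05)(-0.20) = 0.3800
  C_12 = −[(0.00)(0.65) − (-0.05)(-0.15)] = 0.0075
  C_13 = (0.00)(-0.20) − (0.60)(-0.15) = 0.0900
  C_21 = −[(-0.10)(0.65) − (-0.10)(-0.20)] = 0.0850
  C_22 = (0.80)(0.65) − (-0.10)(-0.15) = 0.5050
  C_23 = −[(0.80)(-0.20) − (-0.10)(-0.15)] = 0.1750
  C_31 = (-0.10)(-0.05) − (-0.10)(0.60) = 0.0650
  C_32 = −[(0.80)(-0.05) − (-0.10)(0.00)] = 0.0400
  C_33 = (0.80)(0.60) − (-0.10)(0.00) = 0.4800
det(I−A) = Σ_j (I−A)_1j·C_1j = (0.80)(0.3800) + (-0.10)(0.0075) + (-0.10)(0.0900) = 0.29425
adj(I−A) = Cᵀ =
  [ 0.3800   0.0850   0.0650]
  [ 0.0075   0.5050   0.0400]
  [ 0.0900   0.1750   0.4800]
(I − A)⁻¹ = adj(I−A) / det(I−A) ≈
  [   1.2914     0.2889     0.2209]
  [   0.0255     1.7162     0.1359]
  [   0.3059     0.5947     1.6313]
First solve x = (I − A)⁻¹ d = adj(I−A)·d / det(I−A); in particular x_1 = (0.3800·600 + 0.0850·240 + 0.0650·180) / 0.29425 = 260.10 / 0.29425 ≈ 883.942.
Intermediate flow from 1 to 1: z_11 = a_11 · x_1 = 0.20 × 260.10 / 0.29425 = 52.02 / 0.29425 ≈ 176.8.

z_11 = 176.8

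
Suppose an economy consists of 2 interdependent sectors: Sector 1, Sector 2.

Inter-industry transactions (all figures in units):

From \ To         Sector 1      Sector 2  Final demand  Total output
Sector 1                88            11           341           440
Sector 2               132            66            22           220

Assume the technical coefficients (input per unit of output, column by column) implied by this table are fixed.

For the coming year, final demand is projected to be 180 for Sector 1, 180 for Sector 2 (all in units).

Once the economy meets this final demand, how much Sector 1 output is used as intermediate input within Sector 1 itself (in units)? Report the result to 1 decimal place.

z_11 = 49.5

Technical coefficients a_ij = z_ij / X_j:
  a_11 = 88/440 = 0.20, a_21 = 132/440 = 0.30
  a_12 = 11/220 = 0.05, a_22 = 66/220 = 0.30
I − A =
  [   0.80    -0.05]
  [  -0.30     0.70]
det(I−A) = (0.80)(0.70) − (-0.05)(-0.30) = 0.5450
adj(I−A) = [[0.70, 0.05], [0.30, 0.80]]
(I − A)⁻¹ = adj(I−A) / det(I−A) ≈
  [   1.2844     0.0917]
  [   0.5505     1.4679]
First solve x = (I − A)⁻¹ d = adj(I−A)·d / det(I−A); in particular x_1 = (0.70·180 + 0.05·180) / 0.5450 = 135.00 / 0.5450 ≈ 247.706.
Intermediate flow from 1 to 1: z_11 = a_11 · x_1 = 0.20 × 135.00 / 0.5450 = 27.00 / 0.5450 ≈ 49.5.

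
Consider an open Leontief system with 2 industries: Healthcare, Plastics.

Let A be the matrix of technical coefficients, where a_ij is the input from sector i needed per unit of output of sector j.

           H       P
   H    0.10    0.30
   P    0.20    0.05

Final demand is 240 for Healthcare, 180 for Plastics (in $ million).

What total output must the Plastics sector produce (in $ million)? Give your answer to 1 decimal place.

I − A =
  [   0.90    -0.30]
  [  -0.20     0.95]
det(I−A) = (0.90)(0.95) − (-0.30)(-0.20) = 0.7950
adj(I−A) = [[0.95, 0.30], [0.20, 0.90]]
(I − A)⁻¹ = adj(I−A) / det(I−A) ≈
  [   1.1950     0.3774]
  [   0.2516     1.1321]
x = (I − A)⁻¹ d = adj(I−A)·d / det(I−A), with det(I−A) = 0.7950:
  x_H = (0.95·240 + 0.30·180) / 0.7950 = 282.00 / 0.7950 ≈ 354.7
  x_P = (0.20·240 + 0.90·180) / 0.7950 = 210.00 / 0.7950 ≈ 264.2

x_P = 264.2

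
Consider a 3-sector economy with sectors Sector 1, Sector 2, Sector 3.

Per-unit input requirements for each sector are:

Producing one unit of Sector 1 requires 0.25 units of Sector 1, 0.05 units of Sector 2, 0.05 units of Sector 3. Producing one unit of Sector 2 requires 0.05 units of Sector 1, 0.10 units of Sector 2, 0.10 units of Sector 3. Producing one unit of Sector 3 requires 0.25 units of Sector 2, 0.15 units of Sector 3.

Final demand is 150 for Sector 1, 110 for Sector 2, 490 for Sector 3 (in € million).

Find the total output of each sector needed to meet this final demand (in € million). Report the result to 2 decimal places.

I − A =
  [   0.75    -0.05     0.00]
  [  -0.05     0.90    -0.25]
  [  -0.05    -0.10     0.85]
Cofactors of I−A, C_ij = (−1)^(i+j)·(minor ij) (rows/columns in the sector order above):
  C_11 = (0.90)(0.85) − (-0.25)(-0.10) = 0.7400
  C_12 = −[(-0.05)(0.85) − (-0.25)(-0.05)] = 0.0550
  C_13 = (-0.05)(-0.10) − (0.90)(-0.05) = 0.0500
  C_21 = −[(-0.05)(0.85) − (0.00)(-0.10)] = 0.0425
  C_22 = (0.75)(0.85) − (0.00)(-0.05) = 0.6375
  C_23 = −[(0.75)(-0.10) − (-0.05)(-0.05)] = 0.0775
  C_31 = (-0.05)(-0.25) − (0.00)(0.90) = 0.0125
  C_32 = −[(0.75)(-0.25) − (0.00)(-0.05)] = 0.1875
  C_33 = (0.75)(0.90) − (-0.05)(-0.05) = 0.6725
det(I−A) = Σ_j (I−A)_1j·C_1j = (0.75)(0.7400) + (-0.05)(0.0550) + (0.00)(0.0500) = 0.55225
adj(I−A) = Cᵀ =
  [ 0.7400   0.0425   0.0125]
  [ 0.0550   0.6375   0.1875]
  [ 0.0500   0.0775   0.6725]
(I − A)⁻¹ = adj(I−A) / det(I−A) ≈
  [   1.3400     0.0770     0.0226]
  [   0.0996     1.1544     0.3395]
  [   0.0905     0.1403     1.2177]
x = (I − A)⁻¹ d = adj(I−A)·d / det(I−A), with det(I−A) = 0.55225:
  x_1 = (0.7400·150 + 0.0425·110 + 0.0125·490) / 0.55225 = 121.80 / 0.55225 ≈ 220.55
  x_2 = (0.0550·150 + 0.6375·110 + 0.1875·490) / 0.55225 = 170.25 / 0.55225 ≈ 308.28
  x_3 = (0.0500·150 + 0.0775·110 + 0.6725·490) / 0.55225 = 345.55 / 0.55225 ≈ 625.71

x_1 = 220.55, x_2 = 308.28, x_3 = 625.71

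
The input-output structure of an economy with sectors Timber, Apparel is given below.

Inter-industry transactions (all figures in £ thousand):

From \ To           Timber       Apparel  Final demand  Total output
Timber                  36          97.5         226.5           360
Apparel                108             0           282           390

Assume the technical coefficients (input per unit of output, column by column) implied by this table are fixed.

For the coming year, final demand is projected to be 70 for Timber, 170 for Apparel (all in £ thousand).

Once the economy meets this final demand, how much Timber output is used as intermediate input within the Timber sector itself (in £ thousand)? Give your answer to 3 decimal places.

z_TT = 13.636

Technical coefficients a_ij = z_ij / X_j:
  a_TT = 36/360 = 0.10, a_AT = 108/360 = 0.30
  a_TA = 97.5/390 = 0.25, a_AA = 0/390 = 0.00
I − A =
  [   0.90    -0.25]
  [  -0.30     1.00]
det(I−A) = (0.90)(1.00) − (-0.25)(-0.30) = 0.8250
adj(I−A) = [[1.00, 0.25], [0.30, 0.90]]
(I − A)⁻¹ = adj(I−A) / det(I−A) ≈
  [   1.2121     0.3030]
  [   0.3636     1.0909]
First solve x = (I − A)⁻¹ d = adj(I−A)·d / det(I−A); in particular x_T = (1.00·70 + 0.25·170) / 0.8250 = 112.50 / 0.8250 ≈ 136.36364.
Intermediate flow from T to T: z_TT = a_TT · x_T = 0.10 × 112.50 / 0.8250 = 11.25 / 0.8250 ≈ 13.636.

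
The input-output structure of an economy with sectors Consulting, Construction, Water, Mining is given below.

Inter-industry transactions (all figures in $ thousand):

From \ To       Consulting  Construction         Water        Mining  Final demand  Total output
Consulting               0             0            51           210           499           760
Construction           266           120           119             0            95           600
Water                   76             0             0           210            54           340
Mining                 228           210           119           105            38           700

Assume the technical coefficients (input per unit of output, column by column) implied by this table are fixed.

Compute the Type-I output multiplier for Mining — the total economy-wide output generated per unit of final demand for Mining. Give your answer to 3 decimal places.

Technical coefficients a_ij = z_ij / X_j:
  a_11 = 0/760 = 0.00, a_21 = 266/760 = 0.35, a_31 = 76/760 = 0.10, a_41 = 228/760 = 0.30
  a_12 = 0/600 = 0.00, a_22 = 120/600 = 0.20, a_32 = 0/600 = 0.00, a_42 = 210/600 = 0.35
  a_13 = 51/340 = 0.15, a_23 = 119/340 = 0.35, a_33 = 0/340 = 0.00, a_43 = 119/340 = 0.35
  a_14 = 210/700 = 0.30, a_24 = 0/700 = 0.00, a_34 = 210/700 = 0.30, a_44 = 105/700 = 0.15
I − A =
  [   1.00     0.00    -0.15    -0.30]
  [  -0.35     0.80    -0.35     0.00]
  [  -0.10     0.00     1.00    -0.30]
  [  -0.30    -0.35    -0.35     0.85]
Compute the cofactors C_ij = (−1)^(i+j)·(3×3 minor ij) of I−A; the adjugate is their transpose:
adj(I−A) = Cᵀ =
  [ 0.559250   0.120750   0.222750   0.276000]
  [ 0.322000   0.618250   0.347375   0.236250]
  [ 0.176750   0.115500   0.571250   0.264000]
  [ 0.402750   0.344750   0.456875   0.788000]
det(I−A) = Σ_j (I−A)_1j·C_1j = (1.00)(0.559250) + (0.00)(0.322000) + (-0.15)(0.176750) + (-0.30)(0.402750) = 0.4119125
(I − A)⁻¹ = adj(I−A) / det(I−A) ≈
  [   1.3577     0.2931     0.5408     0.6700]
  [   0.7817     1.5009     0.8433     0.5735]
  [   0.4291     0.2804     1.3868     0.6409]
  [   0.9778     0.8369     1.1092     1.9130]
The output multiplier for sector j is the column-j sum of the Leontief inverse (I − A)⁻¹ = adj(I−A) / det(I−A).
Column 4 of adj(I−A): (0.276000, 0.236250, 0.264000, 0.788000); det(I−A) = 0.4119125.
m_4 = (0.276000 + 0.236250 + 0.264000 + 0.788000) / 0.4119125 = 1.56425 / 0.4119125 ≈ 3.798.

m_4 = 3.798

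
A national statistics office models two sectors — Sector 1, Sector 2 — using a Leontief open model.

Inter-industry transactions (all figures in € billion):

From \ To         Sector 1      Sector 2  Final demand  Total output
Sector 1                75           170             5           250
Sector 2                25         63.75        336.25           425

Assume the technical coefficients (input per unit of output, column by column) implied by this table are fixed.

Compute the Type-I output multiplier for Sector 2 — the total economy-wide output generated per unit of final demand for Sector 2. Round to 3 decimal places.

m_2 = 1.982

Technical coefficients a_ij = z_ij / X_j:
  a_11 = 75/250 = 0.30, a_21 = 25/250 = 0.10
  a_12 = 170/425 = 0.40, a_22 = 63.75/425 = 0.15
I − A =
  [   0.70    -0.40]
  [  -0.10     0.85]
det(I−A) = (0.70)(0.85) − (-0.40)(-0.10) = 0.5550
adj(I−A) = [[0.85, 0.40], [0.10, 0.70]]
(I − A)⁻¹ = adj(I−A) / det(I−A) ≈
  [   1.5315     0.7207]
  [   0.1802     1.2613]
The output multiplier for sector j is the column-j sum of the Leontief inverse (I − A)⁻¹ = adj(I−A) / det(I−A).
Column 2 of adj(I−A): (0.40, 0.70); det(I−A) = 0.5550.
m_2 = (0.40 + 0.70) / 0.5550 = 1.10 / 0.5550 ≈ 1.982.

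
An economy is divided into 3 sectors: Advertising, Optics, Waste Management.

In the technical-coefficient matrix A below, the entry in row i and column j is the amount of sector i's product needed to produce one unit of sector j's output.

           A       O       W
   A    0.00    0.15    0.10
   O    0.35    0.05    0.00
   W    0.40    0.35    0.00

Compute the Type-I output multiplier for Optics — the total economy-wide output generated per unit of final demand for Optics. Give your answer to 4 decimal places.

I − A =
  [   1.00    -0.15    -0.10]
  [  -0.35     0.95     0.00]
  [  -0.40    -0.35     1.00]
Cofactors of I−A, C_ij = (−1)^(i+j)·(minor ij) (rows/columns in the sector order above):
  C_11 = (0.95)(1.00) − (0.00)(-0.35) = 0.9500
  C_12 = −[(-0.35)(1.00) − (0.00)(-0.40)] = 0.3500
  C_13 = (-0.35)(-0.35) − (0.95)(-0.40) = 0.5025
  C_21 = −[(-0.15)(1.00) − (-0.10)(-0.35)] = 0.1850
  C_22 = (1.00)(1.00) − (-0.10)(-0.40) = 0.9600
  C_23 = −[(1.00)(-0.35) − (-0.15)(-0.40)] = 0.4100
  C_31 = (-0.15)(0.00) − (-0.10)(0.95) = 0.0950
  C_32 = −[(1.00)(0.00) − (-0.10)(-0.35)] = 0.0350
  C_33 = (1.00)(0.95) − (-0.15)(-0.35) = 0.8975
det(I−A) = Σ_j (I−A)_1j·C_1j = (1.00)(0.9500) + (-0.15)(0.3500) + (-0.10)(0.5025) = 0.84725
adj(I−A) = Cᵀ =
  [ 0.9500   0.1850   0.0950]
  [ 0.3500   0.9600   0.0350]
  [ 0.5025   0.4100   0.8975]
(I − A)⁻¹ = adj(I−A) / det(I−A) ≈
  [   1.12127     0.21835     0.11213]
  [   0.41310     1.13308     0.04131]
  [   0.59310     0.48392     1.05931]
The output multiplier for sector j is the column-j sum of the Leontief inverse (I − A)⁻¹ = adj(I−A) / det(I−A).
Column O of adj(I−A): (0.1850, 0.9600, 0.4100); det(I−A) = 0.84725.
m_O = (0.1850 + 0.9600 + 0.4100) / 0.84725 = 1.555 / 0.84725 ≈ 1.8353.

m_O = 1.8353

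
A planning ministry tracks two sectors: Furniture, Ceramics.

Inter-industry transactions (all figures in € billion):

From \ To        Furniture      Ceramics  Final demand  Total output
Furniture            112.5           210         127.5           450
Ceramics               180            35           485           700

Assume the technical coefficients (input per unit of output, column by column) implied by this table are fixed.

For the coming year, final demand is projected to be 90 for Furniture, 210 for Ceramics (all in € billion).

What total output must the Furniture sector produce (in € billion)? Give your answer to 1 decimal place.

x_1 = 250.6

Technical coefficients a_ij = z_ij / X_j:
  a_11 = 112.5/450 = 0.25, a_21 = 180/450 = 0.40
  a_12 = 210/700 = 0.30, a_22 = 35/700 = 0.05
I − A =
  [   0.75    -0.30]
  [  -0.40     0.95]
det(I−A) = (0.75)(0.95) − (-0.30)(-0.40) = 0.5925
adj(I−A) = [[0.95, 0.30], [0.40, 0.75]]
(I − A)⁻¹ = adj(I−A) / det(I−A) ≈
  [   1.6034     0.5063]
  [   0.6751     1.2658]
x = (I − A)⁻¹ d = adj(I−A)·d / det(I−A), with det(I−A) = 0.5925:
  x_1 = (0.95·90 + 0.30·210) / 0.5925 = 148.50 / 0.5925 ≈ 250.6
  x_2 = (0.40·90 + 0.75·210) / 0.5925 = 193.50 / 0.5925 ≈ 326.6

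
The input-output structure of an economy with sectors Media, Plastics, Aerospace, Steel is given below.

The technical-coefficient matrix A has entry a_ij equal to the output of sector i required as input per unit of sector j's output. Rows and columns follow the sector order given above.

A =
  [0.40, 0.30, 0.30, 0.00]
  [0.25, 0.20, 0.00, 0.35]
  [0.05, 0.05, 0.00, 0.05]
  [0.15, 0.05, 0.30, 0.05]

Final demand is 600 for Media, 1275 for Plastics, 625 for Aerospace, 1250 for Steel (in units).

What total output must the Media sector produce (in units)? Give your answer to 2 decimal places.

I − A =
  [   0.60    -0.30    -0.30     0.00]
  [  -0.25     0.80     0.00    -0.35]
  [  -0.05    -0.05     1.00    -0.05]
  [  -0.15    -0.05    -0.30     0.95]
Compute the cofactors C_ij = (−1)^(i+j)·(3×3 minor ij) of I−A; the adjugate is their transpose:
adj(I−A) = Cᵀ =
  [ 0.72525   0.29550   0.25425   0.12225]
  [ 0.29150   0.54450   0.15000   0.20850]
  [ 0.05825   0.04650   0.35850   0.03600]
  [ 0.14825   0.09000   0.16125   0.38925]
det(I−A) = Σ_j (I−A)_1j·C_1j = (0.60)(0.72525) + (-0.30)(0.29150) + (-0.30)(0.05825) + (0.00)(0.14825) = 0.330225
(I − A)⁻¹ = adj(I−A) / det(I−A) ≈
  [   2.1962     0.8948     0.7699     0.3702]
  [   0.8827     1.6489     0.4542     0.6314]
  [   0.1764     0.1408     1.0856     0.1090]
  [   0.4489     0.2725     0.4883     1.1787]
x = (I − A)⁻¹ d = adj(I−A)·d / det(I−A), with det(I−A) = 0.330225:
  x_M = (0.72525·600 + 0.29550·1275 + 0.25425·625 + 0.12225·1250) / 0.330225 = 1123.63125 / 0.330225 ≈ 3402.62
  x_P = (0.29150·600 + 0.54450·1275 + 0.15000·625 + 0.20850·1250) / 0.330225 = 1223.5125 / 0.330225 ≈ 3705.09
  x_A = (0.05825·600 + 0.04650·1275 + 0.35850·625 + 0.03600·1250) / 0.330225 = 363.30 / 0.330225 ≈ 1100.16
  x_S = (0.14825·600 + 0.09000·1275 + 0.16125·625 + 0.38925·1250) / 0.330225 = 791.04375 / 0.330225 ≈ 2395.47

x_M = 3402.62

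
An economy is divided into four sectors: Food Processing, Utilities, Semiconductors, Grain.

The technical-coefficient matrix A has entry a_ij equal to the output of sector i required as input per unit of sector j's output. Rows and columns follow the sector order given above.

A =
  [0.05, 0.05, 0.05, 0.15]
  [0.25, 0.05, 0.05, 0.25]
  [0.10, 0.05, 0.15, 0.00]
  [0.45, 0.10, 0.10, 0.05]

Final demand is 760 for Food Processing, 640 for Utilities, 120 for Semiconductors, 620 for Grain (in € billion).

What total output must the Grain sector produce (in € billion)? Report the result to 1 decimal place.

I − A =
  [   0.95    -0.05    -0.05    -0.15]
  [  -0.25     0.95    -0.05    -0.25]
  [  -0.10    -0.05     0.85     0.00]
  [  -0.45    -0.10    -0.10     0.95]
Compute the cofactors C_ij = (−1)^(i+j)·(3×3 minor ij) of I−A; the adjugate is their transpose:
adj(I−A) = Cᵀ =
  [ 0.74225   0.05625   0.06250   0.13200]
  [ 0.30475   0.70350   0.08675   0.23325]
  [ 0.10525   0.04800   0.74825   0.02925]
  [ 0.39475   0.10575   0.11750   0.74850]
det(I−A) = Σ_j (I−A)_1j·C_1j = (0.95)(0.74225) + (-0.05)(0.30475) + (-0.05)(0.10525) + (-0.15)(0.39475) = 0.625425
(I − A)⁻¹ = adj(I−A) / det(I−A) ≈
  [   1.1868     0.0899     0.0999     0.2111]
  [   0.4873     1.1248     0.1387     0.3729]
  [   0.1683     0.0767     1.1964     0.0468]
  [   0.6312     0.1691     0.1879     1.1968]
x = (I − A)⁻¹ d = adj(I−A)·d / det(I−A), with det(I−A) = 0.625425:
  x_1 = (0.74225·760 + 0.05625·640 + 0.06250·120 + 0.13200·620) / 0.625425 = 689.45 / 0.625425 ≈ 1102.4
  x_2 = (0.30475·760 + 0.70350·640 + 0.08675·120 + 0.23325·620) / 0.625425 = 836.875 / 0.625425 ≈ 1338.1
  x_3 = (0.10525·760 + 0.04800·640 + 0.74825·120 + 0.02925·620) / 0.625425 = 218.635 / 0.625425 ≈ 349.6
  x_4 = (0.39475·760 + 0.10575·640 + 0.11750·120 + 0.74850·620) / 0.625425 = 845.86 / 0.625425 ≈ 1352.5

x_4 = 1352.5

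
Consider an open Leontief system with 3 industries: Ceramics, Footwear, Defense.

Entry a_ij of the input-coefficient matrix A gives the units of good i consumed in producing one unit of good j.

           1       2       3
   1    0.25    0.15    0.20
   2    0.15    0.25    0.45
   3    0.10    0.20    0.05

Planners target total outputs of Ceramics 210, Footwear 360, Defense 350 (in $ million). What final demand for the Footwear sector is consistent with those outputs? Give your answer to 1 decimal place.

d_2 = 81.0

I − A =
  [   0.75    -0.15    -0.20]
  [  -0.15     0.75    -0.45]
  [  -0.10    -0.20     0.95]
d = (I − A) x:
  d_1 = (+0.75)·210 + (-0.15)·360 + (-0.20)·350 = 33.5
  d_2 = (-0.15)·210 + (+0.75)·360 + (-0.45)·350 = 81.0
  d_3 = (-0.10)·210 + (-0.20)·360 + (+0.95)·350 = 239.5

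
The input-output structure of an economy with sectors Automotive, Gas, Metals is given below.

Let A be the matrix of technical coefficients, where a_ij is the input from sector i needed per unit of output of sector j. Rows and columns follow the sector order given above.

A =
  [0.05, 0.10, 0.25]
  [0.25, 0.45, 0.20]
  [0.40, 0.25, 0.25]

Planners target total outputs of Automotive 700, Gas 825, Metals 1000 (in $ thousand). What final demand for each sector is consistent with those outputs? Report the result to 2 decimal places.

I − A =
  [   0.95    -0.10    -0.25]
  [  -0.25     0.55    -0.20]
  [  -0.40    -0.25     0.75]
d = (I − A) x:
  d_A = (+0.95)·700 + (-0.10)·825 + (-0.25)·1000 = 332.50
  d_G = (-0.25)·700 + (+0.55)·825 + (-0.20)·1000 = 78.75
  d_M = (-0.40)·700 + (-0.25)·825 + (+0.75)·1000 = 263.75

d_A = 332.50, d_G = 78.75, d_M = 263.75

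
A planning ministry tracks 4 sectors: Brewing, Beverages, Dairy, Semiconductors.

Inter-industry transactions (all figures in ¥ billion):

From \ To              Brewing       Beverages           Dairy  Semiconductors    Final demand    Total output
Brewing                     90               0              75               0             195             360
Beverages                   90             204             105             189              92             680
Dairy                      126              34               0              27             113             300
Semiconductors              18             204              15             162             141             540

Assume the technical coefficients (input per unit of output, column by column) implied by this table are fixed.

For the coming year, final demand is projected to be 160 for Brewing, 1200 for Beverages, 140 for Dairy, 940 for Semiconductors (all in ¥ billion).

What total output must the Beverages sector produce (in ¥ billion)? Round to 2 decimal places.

Technical coefficients a_ij = z_ij / X_j:
  a_11 = 90/360 = 0.25, a_21 = 90/360 = 0.25, a_31 = 126/360 = 0.35, a_41 = 18/360 = 0.05
  a_12 = 0/680 = 0.00, a_22 = 204/680 = 0.30, a_32 = 34/680 = 0.05, a_42 = 204/680 = 0.30
  a_13 = 75/300 = 0.25, a_23 = 105/300 = 0.35, a_33 = 0/300 = 0.00, a_43 = 15/300 = 0.05
  a_14 = 0/540 = 0.00, a_24 = 189/540 = 0.35, a_34 = 27/540 = 0.05, a_44 = 162/540 = 0.30
I − A =
  [   0.75     0.00    -0.25     0.00]
  [  -0.25     0.70    -0.35    -0.35]
  [  -0.35    -0.05     1.00    -0.05]
  [  -0.05    -0.30    -0.05     0.70]
Compute the cofactors C_ij = (−1)^(i+j)·(3×3 minor ij) of I−A; the adjugate is their transpose:
adj(I−A) = Cᵀ =
  [ 0.364875   0.012500   0.096250   0.013125]
  [ 0.284625   0.461250   0.245000   0.248125]
  [ 0.149875   0.037500   0.288750   0.039375]
  [ 0.158750   0.201250   0.132500   0.447500]
det(I−A) = Σ_j (I−A)_1j·C_1j = (0.75)(0.364875) + (0.00)(0.284625) + (-0.25)(0.149875) + (0.00)(0.158750) = 0.2361875
(I − A)⁻¹ = adj(I−A) / det(I−A) ≈
  [   1.5449     0.0529     0.4075     0.0556]
  [   1.2051     1.9529     1.0373     1.0505]
  [   0.6346     0.1588     1.2225     0.1667]
  [   0.6721     0.8521     0.5610     1.8947]
x = (I − A)⁻¹ d = adj(I−A)·d / det(I−A), with det(I−A) = 0.2361875:
  x_1 = (0.364875·160 + 0.012500·1200 + 0.096250·140 + 0.013125·940) / 0.2361875 = 99.1925 / 0.2361875 ≈ 419.97
  x_2 = (0.284625·160 + 0.461250·1200 + 0.245000·140 + 0.248125·940) / 0.2361875 = 866.5775 / 0.2361875 ≈ 3669.02
  x_3 = (0.149875·160 + 0.037500·1200 + 0.288750·140 + 0.039375·940) / 0.2361875 = 146.4175 / 0.2361875 ≈ 619.92
  x_4 = (0.158750·160 + 0.201250·1200 + 0.132500·140 + 0.447500·940) / 0.2361875 = 706.10 / 0.2361875 ≈ 2989.57

x_2 = 3669.02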